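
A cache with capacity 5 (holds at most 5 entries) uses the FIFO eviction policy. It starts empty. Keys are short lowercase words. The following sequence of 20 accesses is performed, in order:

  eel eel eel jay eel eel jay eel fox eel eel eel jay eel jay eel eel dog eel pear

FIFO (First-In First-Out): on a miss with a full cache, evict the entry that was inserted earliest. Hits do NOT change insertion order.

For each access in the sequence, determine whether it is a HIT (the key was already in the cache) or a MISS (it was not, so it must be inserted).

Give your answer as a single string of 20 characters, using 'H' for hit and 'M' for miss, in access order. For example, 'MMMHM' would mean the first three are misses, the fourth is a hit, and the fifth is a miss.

FIFO simulation (capacity=5):
  1. access eel: MISS. Cache (old->new): [eel]
  2. access eel: HIT. Cache (old->new): [eel]
  3. access eel: HIT. Cache (old->new): [eel]
  4. access jay: MISS. Cache (old->new): [eel jay]
  5. access eel: HIT. Cache (old->new): [eel jay]
  6. access eel: HIT. Cache (old->new): [eel jay]
  7. access jay: HIT. Cache (old->new): [eel jay]
  8. access eel: HIT. Cache (old->new): [eel jay]
  9. access fox: MISS. Cache (old->new): [eel jay fox]
  10. access eel: HIT. Cache (old->new): [eel jay fox]
  11. access eel: HIT. Cache (old->new): [eel jay fox]
  12. access eel: HIT. Cache (old->new): [eel jay fox]
  13. access jay: HIT. Cache (old->new): [eel jay fox]
  14. access eel: HIT. Cache (old->new): [eel jay fox]
  15. access jay: HIT. Cache (old->new): [eel jay fox]
  16. access eel: HIT. Cache (old->new): [eel jay fox]
  17. access eel: HIT. Cache (old->new): [eel jay fox]
  18. access dog: MISS. Cache (old->new): [eel jay fox dog]
  19. access eel: HIT. Cache (old->new): [eel jay fox dog]
  20. access pear: MISS. Cache (old->new): [eel jay fox dog pear]
Total: 15 hits, 5 misses, 0 evictions

Answer: MHHMHHHHMHHHHHHHHMHM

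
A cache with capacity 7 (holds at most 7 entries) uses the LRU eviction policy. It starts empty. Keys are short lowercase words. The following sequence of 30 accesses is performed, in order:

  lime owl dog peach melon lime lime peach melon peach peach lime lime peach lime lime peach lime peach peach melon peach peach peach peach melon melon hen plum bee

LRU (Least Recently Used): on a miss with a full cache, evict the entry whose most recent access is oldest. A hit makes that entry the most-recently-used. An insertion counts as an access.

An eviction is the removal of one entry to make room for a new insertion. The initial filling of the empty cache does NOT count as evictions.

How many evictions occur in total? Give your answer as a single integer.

LRU simulation (capacity=7):
  1. access lime: MISS. Cache (LRU->MRU): [lime]
  2. access owl: MISS. Cache (LRU->MRU): [lime owl]
  3. access dog: MISS. Cache (LRU->MRU): [lime owl dog]
  4. access peach: MISS. Cache (LRU->MRU): [lime owl dog peach]
  5. access melon: MISS. Cache (LRU->MRU): [lime owl dog peach melon]
  6. access lime: HIT. Cache (LRU->MRU): [owl dog peach melon lime]
  7. access lime: HIT. Cache (LRU->MRU): [owl dog peach melon lime]
  8. access peach: HIT. Cache (LRU->MRU): [owl dog melon lime peach]
  9. access melon: HIT. Cache (LRU->MRU): [owl dog lime peach melon]
  10. access peach: HIT. Cache (LRU->MRU): [owl dog lime melon peach]
  11. access peach: HIT. Cache (LRU->MRU): [owl dog lime melon peach]
  12. access lime: HIT. Cache (LRU->MRU): [owl dog melon peach lime]
  13. access lime: HIT. Cache (LRU->MRU): [owl dog melon peach lime]
  14. access peach: HIT. Cache (LRU->MRU): [owl dog melon lime peach]
  15. access lime: HIT. Cache (LRU->MRU): [owl dog melon peach lime]
  16. access lime: HIT. Cache (LRU->MRU): [owl dog melon peach lime]
  17. access peach: HIT. Cache (LRU->MRU): [owl dog melon lime peach]
  18. access lime: HIT. Cache (LRU->MRU): [owl dog melon peach lime]
  19. access peach: HIT. Cache (LRU->MRU): [owl dog melon lime peach]
  20. access peach: HIT. Cache (LRU->MRU): [owl dog melon lime peach]
  21. access melon: HIT. Cache (LRU->MRU): [owl dog lime peach melon]
  22. access peach: HIT. Cache (LRU->MRU): [owl dog lime melon peach]
  23. access peach: HIT. Cache (LRU->MRU): [owl dog lime melon peach]
  24. access peach: HIT. Cache (LRU->MRU): [owl dog lime melon peach]
  25. access peach: HIT. Cache (LRU->MRU): [owl dog lime melon peach]
  26. access melon: HIT. Cache (LRU->MRU): [owl dog lime peach melon]
  27. access melon: HIT. Cache (LRU->MRU): [owl dog lime peach melon]
  28. access hen: MISS. Cache (LRU->MRU): [owl dog lime peach melon hen]
  29. access plum: MISS. Cache (LRU->MRU): [owl dog lime peach melon hen plum]
  30. access bee: MISS, evict owl. Cache (LRU->MRU): [dog lime peach melon hen plum bee]
Total: 22 hits, 8 misses, 1 evictions

Answer: 1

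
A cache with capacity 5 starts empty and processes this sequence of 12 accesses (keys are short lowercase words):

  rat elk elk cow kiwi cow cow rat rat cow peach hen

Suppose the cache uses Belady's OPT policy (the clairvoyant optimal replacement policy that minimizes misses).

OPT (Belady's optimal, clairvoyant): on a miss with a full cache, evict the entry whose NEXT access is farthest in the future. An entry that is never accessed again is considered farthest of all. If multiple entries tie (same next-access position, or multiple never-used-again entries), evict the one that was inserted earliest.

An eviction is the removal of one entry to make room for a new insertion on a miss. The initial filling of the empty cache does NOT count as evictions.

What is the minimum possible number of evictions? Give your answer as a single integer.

Answer: 1

Derivation:
OPT (Belady) simulation (capacity=5):
  1. access rat: MISS. Cache: [rat]
  2. access elk: MISS. Cache: [rat elk]
  3. access elk: HIT. Next use of elk: never. Cache: [rat elk]
  4. access cow: MISS. Cache: [rat elk cow]
  5. access kiwi: MISS. Cache: [rat elk cow kiwi]
  6. access cow: HIT. Next use of cow: step 7. Cache: [rat elk cow kiwi]
  7. access cow: HIT. Next use of cow: step 10. Cache: [rat elk cow kiwi]
  8. access rat: HIT. Next use of rat: step 9. Cache: [rat elk cow kiwi]
  9. access rat: HIT. Next use of rat: never. Cache: [rat elk cow kiwi]
  10. access cow: HIT. Next use of cow: never. Cache: [rat elk cow kiwi]
  11. access peach: MISS. Cache: [rat elk cow kiwi peach]
  12. access hen: MISS, evict rat (next use: never). Cache: [elk cow kiwi peach hen]
Total: 6 hits, 6 misses, 1 evictions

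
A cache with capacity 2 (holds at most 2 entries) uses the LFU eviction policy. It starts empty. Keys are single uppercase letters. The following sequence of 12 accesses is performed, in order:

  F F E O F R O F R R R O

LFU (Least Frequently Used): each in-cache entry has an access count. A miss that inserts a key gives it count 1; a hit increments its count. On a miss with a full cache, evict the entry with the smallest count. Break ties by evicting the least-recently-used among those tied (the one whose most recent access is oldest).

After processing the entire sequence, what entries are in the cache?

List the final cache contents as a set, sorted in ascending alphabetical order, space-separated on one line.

LFU simulation (capacity=2):
  1. access F: MISS. Cache: [F(c=1)]
  2. access F: HIT, count now 2. Cache: [F(c=2)]
  3. access E: MISS. Cache: [E(c=1) F(c=2)]
  4. access O: MISS, evict E(c=1). Cache: [O(c=1) F(c=2)]
  5. access F: HIT, count now 3. Cache: [O(c=1) F(c=3)]
  6. access R: MISS, evict O(c=1). Cache: [R(c=1) F(c=3)]
  7. access O: MISS, evict R(c=1). Cache: [O(c=1) F(c=3)]
  8. access F: HIT, count now 4. Cache: [O(c=1) F(c=4)]
  9. access R: MISS, evict O(c=1). Cache: [R(c=1) F(c=4)]
  10. access R: HIT, count now 2. Cache: [R(c=2) F(c=4)]
  11. access R: HIT, count now 3. Cache: [R(c=3) F(c=4)]
  12. access O: MISS, evict R(c=3). Cache: [O(c=1) F(c=4)]
Total: 5 hits, 7 misses, 5 evictions

Answer: F O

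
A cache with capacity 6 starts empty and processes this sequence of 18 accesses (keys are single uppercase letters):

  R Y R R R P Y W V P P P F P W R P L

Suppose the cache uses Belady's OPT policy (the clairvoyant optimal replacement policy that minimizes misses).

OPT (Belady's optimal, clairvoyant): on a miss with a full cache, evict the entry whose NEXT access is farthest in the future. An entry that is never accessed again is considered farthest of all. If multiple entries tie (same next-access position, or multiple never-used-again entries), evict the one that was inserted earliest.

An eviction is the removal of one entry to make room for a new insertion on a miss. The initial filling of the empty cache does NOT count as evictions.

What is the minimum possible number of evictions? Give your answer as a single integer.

Answer: 1

Derivation:
OPT (Belady) simulation (capacity=6):
  1. access R: MISS. Cache: [R]
  2. access Y: MISS. Cache: [R Y]
  3. access R: HIT. Next use of R: step 4. Cache: [R Y]
  4. access R: HIT. Next use of R: step 5. Cache: [R Y]
  5. access R: HIT. Next use of R: step 16. Cache: [R Y]
  6. access P: MISS. Cache: [R Y P]
  7. access Y: HIT. Next use of Y: never. Cache: [R Y P]
  8. access W: MISS. Cache: [R Y P W]
  9. access V: MISS. Cache: [R Y P W V]
  10. access P: HIT. Next use of P: step 11. Cache: [R Y P W V]
  11. access P: HIT. Next use of P: step 12. Cache: [R Y P W V]
  12. access P: HIT. Next use of P: step 14. Cache: [R Y P W V]
  13. access F: MISS. Cache: [R Y P W V F]
  14. access P: HIT. Next use of P: step 17. Cache: [R Y P W V F]
  15. access W: HIT. Next use of W: never. Cache: [R Y P W V F]
  16. access R: HIT. Next use of R: never. Cache: [R Y P W V F]
  17. access P: HIT. Next use of P: never. Cache: [R Y P W V F]
  18. access L: MISS, evict R (next use: never). Cache: [Y P W V F L]
Total: 11 hits, 7 misses, 1 evictions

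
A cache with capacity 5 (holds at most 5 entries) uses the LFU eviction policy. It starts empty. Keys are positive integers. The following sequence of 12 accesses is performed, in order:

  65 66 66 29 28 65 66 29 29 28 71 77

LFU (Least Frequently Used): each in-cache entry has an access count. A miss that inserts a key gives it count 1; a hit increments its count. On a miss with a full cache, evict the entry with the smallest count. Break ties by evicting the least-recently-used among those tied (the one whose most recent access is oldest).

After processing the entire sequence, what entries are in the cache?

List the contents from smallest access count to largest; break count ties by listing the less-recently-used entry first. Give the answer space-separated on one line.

Answer: 77 65 28 66 29

Derivation:
LFU simulation (capacity=5):
  1. access 65: MISS. Cache: [65(c=1)]
  2. access 66: MISS. Cache: [65(c=1) 66(c=1)]
  3. access 66: HIT, count now 2. Cache: [65(c=1) 66(c=2)]
  4. access 29: MISS. Cache: [65(c=1) 29(c=1) 66(c=2)]
  5. access 28: MISS. Cache: [65(c=1) 29(c=1) 28(c=1) 66(c=2)]
  6. access 65: HIT, count now 2. Cache: [29(c=1) 28(c=1) 66(c=2) 65(c=2)]
  7. access 66: HIT, count now 3. Cache: [29(c=1) 28(c=1) 65(c=2) 66(c=3)]
  8. access 29: HIT, count now 2. Cache: [28(c=1) 65(c=2) 29(c=2) 66(c=3)]
  9. access 29: HIT, count now 3. Cache: [28(c=1) 65(c=2) 66(c=3) 29(c=3)]
  10. access 28: HIT, count now 2. Cache: [65(c=2) 28(c=2) 66(c=3) 29(c=3)]
  11. access 71: MISS. Cache: [71(c=1) 65(c=2) 28(c=2) 66(c=3) 29(c=3)]
  12. access 77: MISS, evict 71(c=1). Cache: [77(c=1) 65(c=2) 28(c=2) 66(c=3) 29(c=3)]
Total: 6 hits, 6 misses, 1 evictions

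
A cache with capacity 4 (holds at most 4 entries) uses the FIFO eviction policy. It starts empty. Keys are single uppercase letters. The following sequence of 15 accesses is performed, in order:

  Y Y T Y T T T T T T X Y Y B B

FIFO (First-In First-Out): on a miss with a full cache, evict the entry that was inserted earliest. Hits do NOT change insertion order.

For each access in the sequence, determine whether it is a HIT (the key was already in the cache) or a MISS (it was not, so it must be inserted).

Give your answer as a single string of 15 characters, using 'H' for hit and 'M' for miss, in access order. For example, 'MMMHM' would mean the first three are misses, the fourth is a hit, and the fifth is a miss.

Answer: MHMHHHHHHHMHHMH

Derivation:
FIFO simulation (capacity=4):
  1. access Y: MISS. Cache (old->new): [Y]
  2. access Y: HIT. Cache (old->new): [Y]
  3. access T: MISS. Cache (old->new): [Y T]
  4. access Y: HIT. Cache (old->new): [Y T]
  5. access T: HIT. Cache (old->new): [Y T]
  6. access T: HIT. Cache (old->new): [Y T]
  7. access T: HIT. Cache (old->new): [Y T]
  8. access T: HIT. Cache (old->new): [Y T]
  9. access T: HIT. Cache (old->new): [Y T]
  10. access T: HIT. Cache (old->new): [Y T]
  11. access X: MISS. Cache (old->new): [Y T X]
  12. access Y: HIT. Cache (old->new): [Y T X]
  13. access Y: HIT. Cache (old->new): [Y T X]
  14. access B: MISS. Cache (old->new): [Y T X B]
  15. access B: HIT. Cache (old->new): [Y T X B]
Total: 11 hits, 4 misses, 0 evictions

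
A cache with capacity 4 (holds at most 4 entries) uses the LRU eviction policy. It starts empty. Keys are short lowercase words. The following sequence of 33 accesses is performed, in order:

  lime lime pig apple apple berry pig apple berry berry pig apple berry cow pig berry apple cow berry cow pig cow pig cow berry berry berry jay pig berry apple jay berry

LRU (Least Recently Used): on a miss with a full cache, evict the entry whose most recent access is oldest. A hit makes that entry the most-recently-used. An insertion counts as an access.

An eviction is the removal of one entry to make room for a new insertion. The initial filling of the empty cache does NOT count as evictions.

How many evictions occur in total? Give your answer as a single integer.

LRU simulation (capacity=4):
  1. access lime: MISS. Cache (LRU->MRU): [lime]
  2. access lime: HIT. Cache (LRU->MRU): [lime]
  3. access pig: MISS. Cache (LRU->MRU): [lime pig]
  4. access apple: MISS. Cache (LRU->MRU): [lime pig apple]
  5. access apple: HIT. Cache (LRU->MRU): [lime pig apple]
  6. access berry: MISS. Cache (LRU->MRU): [lime pig apple berry]
  7. access pig: HIT. Cache (LRU->MRU): [lime apple berry pig]
  8. access apple: HIT. Cache (LRU->MRU): [lime berry pig apple]
  9. access berry: HIT. Cache (LRU->MRU): [lime pig apple berry]
  10. access berry: HIT. Cache (LRU->MRU): [lime pig apple berry]
  11. access pig: HIT. Cache (LRU->MRU): [lime apple berry pig]
  12. access apple: HIT. Cache (LRU->MRU): [lime berry pig apple]
  13. access berry: HIT. Cache (LRU->MRU): [lime pig apple berry]
  14. access cow: MISS, evict lime. Cache (LRU->MRU): [pig apple berry cow]
  15. access pig: HIT. Cache (LRU->MRU): [apple berry cow pig]
  16. access berry: HIT. Cache (LRU->MRU): [apple cow pig berry]
  17. access apple: HIT. Cache (LRU->MRU): [cow pig berry apple]
  18. access cow: HIT. Cache (LRU->MRU): [pig berry apple cow]
  19. access berry: HIT. Cache (LRU->MRU): [pig apple cow berry]
  20. access cow: HIT. Cache (LRU->MRU): [pig apple berry cow]
  21. access pig: HIT. Cache (LRU->MRU): [apple berry cow pig]
  22. access cow: HIT. Cache (LRU->MRU): [apple berry pig cow]
  23. access pig: HIT. Cache (LRU->MRU): [apple berry cow pig]
  24. access cow: HIT. Cache (LRU->MRU): [apple berry pig cow]
  25. access berry: HIT. Cache (LRU->MRU): [apple pig cow berry]
  26. access berry: HIT. Cache (LRU->MRU): [apple pig cow berry]
  27. access berry: HIT. Cache (LRU->MRU): [apple pig cow berry]
  28. access jay: MISS, evict apple. Cache (LRU->MRU): [pig cow berry jay]
  29. access pig: HIT. Cache (LRU->MRU): [cow berry jay pig]
  30. access berry: HIT. Cache (LRU->MRU): [cow jay pig berry]
  31. access apple: MISS, evict cow. Cache (LRU->MRU): [jay pig berry apple]
  32. access jay: HIT. Cache (LRU->MRU): [pig berry apple jay]
  33. access berry: HIT. Cache (LRU->MRU): [pig apple jay berry]
Total: 26 hits, 7 misses, 3 evictions

Answer: 3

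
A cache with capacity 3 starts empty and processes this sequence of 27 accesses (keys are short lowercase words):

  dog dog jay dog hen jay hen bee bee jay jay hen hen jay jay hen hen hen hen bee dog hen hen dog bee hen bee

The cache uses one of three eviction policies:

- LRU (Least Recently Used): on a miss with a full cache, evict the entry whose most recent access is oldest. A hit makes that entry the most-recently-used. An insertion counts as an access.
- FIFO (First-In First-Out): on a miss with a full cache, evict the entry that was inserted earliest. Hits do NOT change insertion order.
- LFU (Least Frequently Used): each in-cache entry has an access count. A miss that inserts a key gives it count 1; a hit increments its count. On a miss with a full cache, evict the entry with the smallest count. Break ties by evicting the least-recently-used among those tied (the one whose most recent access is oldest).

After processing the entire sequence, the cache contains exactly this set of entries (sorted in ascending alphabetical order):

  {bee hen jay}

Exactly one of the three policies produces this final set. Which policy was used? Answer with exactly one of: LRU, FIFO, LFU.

Simulating under each policy and comparing final sets:
  LRU: final set = {bee dog hen} -> differs
  FIFO: final set = {bee dog hen} -> differs
  LFU: final set = {bee hen jay} -> MATCHES target
Only LFU produces the target set.

Answer: LFU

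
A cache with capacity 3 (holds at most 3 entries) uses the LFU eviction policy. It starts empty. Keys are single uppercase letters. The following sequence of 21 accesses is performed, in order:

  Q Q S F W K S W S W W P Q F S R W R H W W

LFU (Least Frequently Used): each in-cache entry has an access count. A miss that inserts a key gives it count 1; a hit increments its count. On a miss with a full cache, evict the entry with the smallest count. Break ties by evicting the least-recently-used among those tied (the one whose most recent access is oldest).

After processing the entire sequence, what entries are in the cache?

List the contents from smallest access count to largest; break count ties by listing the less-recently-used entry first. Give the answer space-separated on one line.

Answer: H S W

Derivation:
LFU simulation (capacity=3):
  1. access Q: MISS. Cache: [Q(c=1)]
  2. access Q: HIT, count now 2. Cache: [Q(c=2)]
  3. access S: MISS. Cache: [S(c=1) Q(c=2)]
  4. access F: MISS. Cache: [S(c=1) F(c=1) Q(c=2)]
  5. access W: MISS, evict S(c=1). Cache: [F(c=1) W(c=1) Q(c=2)]
  6. access K: MISS, evict F(c=1). Cache: [W(c=1) K(c=1) Q(c=2)]
  7. access S: MISS, evict W(c=1). Cache: [K(c=1) S(c=1) Q(c=2)]
  8. access W: MISS, evict K(c=1). Cache: [S(c=1) W(c=1) Q(c=2)]
  9. access S: HIT, count now 2. Cache: [W(c=1) Q(c=2) S(c=2)]
  10. access W: HIT, count now 2. Cache: [Q(c=2) S(c=2) W(c=2)]
  11. access W: HIT, count now 3. Cache: [Q(c=2) S(c=2) W(c=3)]
  12. access P: MISS, evict Q(c=2). Cache: [P(c=1) S(c=2) W(c=3)]
  13. access Q: MISS, evict P(c=1). Cache: [Q(c=1) S(c=2) W(c=3)]
  14. access F: MISS, evict Q(c=1). Cache: [F(c=1) S(c=2) W(c=3)]
  15. access S: HIT, count now 3. Cache: [F(c=1) W(c=3) S(c=3)]
  16. access R: MISS, evict F(c=1). Cache: [R(c=1) W(c=3) S(c=3)]
  17. access W: HIT, count now 4. Cache: [R(c=1) S(c=3) W(c=4)]
  18. access R: HIT, count now 2. Cache: [R(c=2) S(c=3) W(c=4)]
  19. access H: MISS, evict R(c=2). Cache: [H(c=1) S(c=3) W(c=4)]
  20. access W: HIT, count now 5. Cache: [H(c=1) S(c=3) W(c=5)]
  21. access W: HIT, count now 6. Cache: [H(c=1) S(c=3) W(c=6)]
Total: 9 hits, 12 misses, 9 evictions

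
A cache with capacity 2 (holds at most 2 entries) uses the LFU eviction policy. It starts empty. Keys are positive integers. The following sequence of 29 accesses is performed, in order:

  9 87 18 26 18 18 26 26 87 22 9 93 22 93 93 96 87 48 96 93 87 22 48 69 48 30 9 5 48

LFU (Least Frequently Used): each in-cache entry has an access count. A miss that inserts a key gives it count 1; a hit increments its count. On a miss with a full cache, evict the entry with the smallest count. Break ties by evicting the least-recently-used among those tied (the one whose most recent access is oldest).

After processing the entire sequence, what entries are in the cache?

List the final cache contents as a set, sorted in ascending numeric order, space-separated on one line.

Answer: 26 48

Derivation:
LFU simulation (capacity=2):
  1. access 9: MISS. Cache: [9(c=1)]
  2. access 87: MISS. Cache: [9(c=1) 87(c=1)]
  3. access 18: MISS, evict 9(c=1). Cache: [87(c=1) 18(c=1)]
  4. access 26: MISS, evict 87(c=1). Cache: [18(c=1) 26(c=1)]
  5. access 18: HIT, count now 2. Cache: [26(c=1) 18(c=2)]
  6. access 18: HIT, count now 3. Cache: [26(c=1) 18(c=3)]
  7. access 26: HIT, count now 2. Cache: [26(c=2) 18(c=3)]
  8. access 26: HIT, count now 3. Cache: [18(c=3) 26(c=3)]
  9. access 87: MISS, evict 18(c=3). Cache: [87(c=1) 26(c=3)]
  10. access 22: MISS, evict 87(c=1). Cache: [22(c=1) 26(c=3)]
  11. access 9: MISS, evict 22(c=1). Cache: [9(c=1) 26(c=3)]
  12. access 93: MISS, evict 9(c=1). Cache: [93(c=1) 26(c=3)]
  13. access 22: MISS, evict 93(c=1). Cache: [22(c=1) 26(c=3)]
  14. access 93: MISS, evict 22(c=1). Cache: [93(c=1) 26(c=3)]
  15. access 93: HIT, count now 2. Cache: [93(c=2) 26(c=3)]
  16. access 96: MISS, evict 93(c=2). Cache: [96(c=1) 26(c=3)]
  17. access 87: MISS, evict 96(c=1). Cache: [87(c=1) 26(c=3)]
  18. access 48: MISS, evict 87(c=1). Cache: [48(c=1) 26(c=3)]
  19. access 96: MISS, evict 48(c=1). Cache: [96(c=1) 26(c=3)]
  20. access 93: MISS, evict 96(c=1). Cache: [93(c=1) 26(c=3)]
  21. access 87: MISS, evict 93(c=1). Cache: [87(c=1) 26(c=3)]
  22. access 22: MISS, evict 87(c=1). Cache: [22(c=1) 26(c=3)]
  23. access 48: MISS, evict 22(c=1). Cache: [48(c=1) 26(c=3)]
  24. access 69: MISS, evict 48(c=1). Cache: [69(c=1) 26(c=3)]
  25. access 48: MISS, evict 69(c=1). Cache: [48(c=1) 26(c=3)]
  26. access 30: MISS, evict 48(c=1). Cache: [30(c=1) 26(c=3)]
  27. access 9: MISS, evict 30(c=1). Cache: [9(c=1) 26(c=3)]
  28. access 5: MISS, evict 9(c=1). Cache: [5(c=1) 26(c=3)]
  29. access 48: MISS, evict 5(c=1). Cache: [48(c=1) 26(c=3)]
Total: 5 hits, 24 misses, 22 evictions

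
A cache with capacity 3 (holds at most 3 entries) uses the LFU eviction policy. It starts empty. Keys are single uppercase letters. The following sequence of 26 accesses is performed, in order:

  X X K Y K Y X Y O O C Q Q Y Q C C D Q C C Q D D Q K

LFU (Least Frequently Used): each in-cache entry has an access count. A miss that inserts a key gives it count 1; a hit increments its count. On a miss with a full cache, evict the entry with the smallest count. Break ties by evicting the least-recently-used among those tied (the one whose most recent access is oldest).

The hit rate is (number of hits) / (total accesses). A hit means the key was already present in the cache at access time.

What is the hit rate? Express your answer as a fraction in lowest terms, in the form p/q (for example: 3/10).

LFU simulation (capacity=3):
  1. access X: MISS. Cache: [X(c=1)]
  2. access X: HIT, count now 2. Cache: [X(c=2)]
  3. access K: MISS. Cache: [K(c=1) X(c=2)]
  4. access Y: MISS. Cache: [K(c=1) Y(c=1) X(c=2)]
  5. access K: HIT, count now 2. Cache: [Y(c=1) X(c=2) K(c=2)]
  6. access Y: HIT, count now 2. Cache: [X(c=2) K(c=2) Y(c=2)]
  7. access X: HIT, count now 3. Cache: [K(c=2) Y(c=2) X(c=3)]
  8. access Y: HIT, count now 3. Cache: [K(c=2) X(c=3) Y(c=3)]
  9. access O: MISS, evict K(c=2). Cache: [O(c=1) X(c=3) Y(c=3)]
  10. access O: HIT, count now 2. Cache: [O(c=2) X(c=3) Y(c=3)]
  11. access C: MISS, evict O(c=2). Cache: [C(c=1) X(c=3) Y(c=3)]
  12. access Q: MISS, evict C(c=1). Cache: [Q(c=1) X(c=3) Y(c=3)]
  13. access Q: HIT, count now 2. Cache: [Q(c=2) X(c=3) Y(c=3)]
  14. access Y: HIT, count now 4. Cache: [Q(c=2) X(c=3) Y(c=4)]
  15. access Q: HIT, count now 3. Cache: [X(c=3) Q(c=3) Y(c=4)]
  16. access C: MISS, evict X(c=3). Cache: [C(c=1) Q(c=3) Y(c=4)]
  17. access C: HIT, count now 2. Cache: [C(c=2) Q(c=3) Y(c=4)]
  18. access D: MISS, evict C(c=2). Cache: [D(c=1) Q(c=3) Y(c=4)]
  19. access Q: HIT, count now 4. Cache: [D(c=1) Y(c=4) Q(c=4)]
  20. access C: MISS, evict D(c=1). Cache: [C(c=1) Y(c=4) Q(c=4)]
  21. access C: HIT, count now 2. Cache: [C(c=2) Y(c=4) Q(c=4)]
  22. access Q: HIT, count now 5. Cache: [C(c=2) Y(c=4) Q(c=5)]
  23. access D: MISS, evict C(c=2). Cache: [D(c=1) Y(c=4) Q(c=5)]
  24. access D: HIT, count now 2. Cache: [D(c=2) Y(c=4) Q(c=5)]
  25. access Q: HIT, count now 6. Cache: [D(c=2) Y(c=4) Q(c=6)]
  26. access K: MISS, evict D(c=2). Cache: [K(c=1) Y(c=4) Q(c=6)]
Total: 15 hits, 11 misses, 8 evictions

Hit rate = 15/26

Answer: 15/26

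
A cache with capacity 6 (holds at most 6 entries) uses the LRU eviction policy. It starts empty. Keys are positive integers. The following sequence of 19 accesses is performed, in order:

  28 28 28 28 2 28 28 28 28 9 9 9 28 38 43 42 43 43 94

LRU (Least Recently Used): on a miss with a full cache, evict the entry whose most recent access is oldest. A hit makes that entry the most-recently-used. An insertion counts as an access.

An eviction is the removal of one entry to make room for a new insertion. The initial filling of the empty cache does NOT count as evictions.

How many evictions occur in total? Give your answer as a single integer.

LRU simulation (capacity=6):
  1. access 28: MISS. Cache (LRU->MRU): [28]
  2. access 28: HIT. Cache (LRU->MRU): [28]
  3. access 28: HIT. Cache (LRU->MRU): [28]
  4. access 28: HIT. Cache (LRU->MRU): [28]
  5. access 2: MISS. Cache (LRU->MRU): [28 2]
  6. access 28: HIT. Cache (LRU->MRU): [2 28]
  7. access 28: HIT. Cache (LRU->MRU): [2 28]
  8. access 28: HIT. Cache (LRU->MRU): [2 28]
  9. access 28: HIT. Cache (LRU->MRU): [2 28]
  10. access 9: MISS. Cache (LRU->MRU): [2 28 9]
  11. access 9: HIT. Cache (LRU->MRU): [2 28 9]
  12. access 9: HIT. Cache (LRU->MRU): [2 28 9]
  13. access 28: HIT. Cache (LRU->MRU): [2 9 28]
  14. access 38: MISS. Cache (LRU->MRU): [2 9 28 38]
  15. access 43: MISS. Cache (LRU->MRU): [2 9 28 38 43]
  16. access 42: MISS. Cache (LRU->MRU): [2 9 28 38 43 42]
  17. access 43: HIT. Cache (LRU->MRU): [2 9 28 38 42 43]
  18. access 43: HIT. Cache (LRU->MRU): [2 9 28 38 42 43]
  19. access 94: MISS, evict 2. Cache (LRU->MRU): [9 28 38 42 43 94]
Total: 12 hits, 7 misses, 1 evictions

Answer: 1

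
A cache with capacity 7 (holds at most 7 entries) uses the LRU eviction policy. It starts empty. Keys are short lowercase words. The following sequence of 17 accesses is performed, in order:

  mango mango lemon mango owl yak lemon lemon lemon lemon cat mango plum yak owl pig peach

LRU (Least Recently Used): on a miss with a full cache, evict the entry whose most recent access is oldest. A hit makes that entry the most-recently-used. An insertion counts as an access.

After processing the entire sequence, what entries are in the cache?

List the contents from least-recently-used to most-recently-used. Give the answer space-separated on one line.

LRU simulation (capacity=7):
  1. access mango: MISS. Cache (LRU->MRU): [mango]
  2. access mango: HIT. Cache (LRU->MRU): [mango]
  3. access lemon: MISS. Cache (LRU->MRU): [mango lemon]
  4. access mango: HIT. Cache (LRU->MRU): [lemon mango]
  5. access owl: MISS. Cache (LRU->MRU): [lemon mango owl]
  6. access yak: MISS. Cache (LRU->MRU): [lemon mango owl yak]
  7. access lemon: HIT. Cache (LRU->MRU): [mango owl yak lemon]
  8. access lemon: HIT. Cache (LRU->MRU): [mango owl yak lemon]
  9. access lemon: HIT. Cache (LRU->MRU): [mango owl yak lemon]
  10. access lemon: HIT. Cache (LRU->MRU): [mango owl yak lemon]
  11. access cat: MISS. Cache (LRU->MRU): [mango owl yak lemon cat]
  12. access mango: HIT. Cache (LRU->MRU): [owl yak lemon cat mango]
  13. access plum: MISS. Cache (LRU->MRU): [owl yak lemon cat mango plum]
  14. access yak: HIT. Cache (LRU->MRU): [owl lemon cat mango plum yak]
  15. access owl: HIT. Cache (LRU->MRU): [lemon cat mango plum yak owl]
  16. access pig: MISS. Cache (LRU->MRU): [lemon cat mango plum yak owl pig]
  17. access peach: MISS, evict lemon. Cache (LRU->MRU): [cat mango plum yak owl pig peach]
Total: 9 hits, 8 misses, 1 evictions

Answer: cat mango plum yak owl pig peach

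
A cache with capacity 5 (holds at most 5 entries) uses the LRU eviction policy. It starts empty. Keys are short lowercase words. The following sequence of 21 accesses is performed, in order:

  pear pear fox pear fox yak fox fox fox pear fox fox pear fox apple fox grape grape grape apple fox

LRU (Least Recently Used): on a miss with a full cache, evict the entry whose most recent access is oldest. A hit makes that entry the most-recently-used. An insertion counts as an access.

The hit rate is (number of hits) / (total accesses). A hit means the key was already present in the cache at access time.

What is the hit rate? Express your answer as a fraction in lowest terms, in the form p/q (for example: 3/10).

LRU simulation (capacity=5):
  1. access pear: MISS. Cache (LRU->MRU): [pear]
  2. access pear: HIT. Cache (LRU->MRU): [pear]
  3. access fox: MISS. Cache (LRU->MRU): [pear fox]
  4. access pear: HIT. Cache (LRU->MRU): [fox pear]
  5. access fox: HIT. Cache (LRU->MRU): [pear fox]
  6. access yak: MISS. Cache (LRU->MRU): [pear fox yak]
  7. access fox: HIT. Cache (LRU->MRU): [pear yak fox]
  8. access fox: HIT. Cache (LRU->MRU): [pear yak fox]
  9. access fox: HIT. Cache (LRU->MRU): [pear yak fox]
  10. access pear: HIT. Cache (LRU->MRU): [yak fox pear]
  11. access fox: HIT. Cache (LRU->MRU): [yak pear fox]
  12. access fox: HIT. Cache (LRU->MRU): [yak pear fox]
  13. access pear: HIT. Cache (LRU->MRU): [yak fox pear]
  14. access fox: HIT. Cache (LRU->MRU): [yak pear fox]
  15. access apple: MISS. Cache (LRU->MRU): [yak pear fox apple]
  16. access fox: HIT. Cache (LRU->MRU): [yak pear apple fox]
  17. access grape: MISS. Cache (LRU->MRU): [yak pear apple fox grape]
  18. access grape: HIT. Cache (LRU->MRU): [yak pear apple fox grape]
  19. access grape: HIT. Cache (LRU->MRU): [yak pear apple fox grape]
  20. access apple: HIT. Cache (LRU->MRU): [yak pear fox grape apple]
  21. access fox: HIT. Cache (LRU->MRU): [yak pear grape apple fox]
Total: 16 hits, 5 misses, 0 evictions

Hit rate = 16/21

Answer: 16/21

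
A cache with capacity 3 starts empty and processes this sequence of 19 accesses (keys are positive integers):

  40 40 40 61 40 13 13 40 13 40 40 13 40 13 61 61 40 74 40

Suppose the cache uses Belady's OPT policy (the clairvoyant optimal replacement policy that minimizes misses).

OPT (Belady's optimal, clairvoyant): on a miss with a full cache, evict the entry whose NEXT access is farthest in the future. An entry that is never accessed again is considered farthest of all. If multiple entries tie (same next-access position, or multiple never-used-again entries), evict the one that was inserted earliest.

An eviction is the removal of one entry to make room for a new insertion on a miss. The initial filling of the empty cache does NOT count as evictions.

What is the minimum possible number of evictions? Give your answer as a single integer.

OPT (Belady) simulation (capacity=3):
  1. access 40: MISS. Cache: [40]
  2. access 40: HIT. Next use of 40: step 3. Cache: [40]
  3. access 40: HIT. Next use of 40: step 5. Cache: [40]
  4. access 61: MISS. Cache: [40 61]
  5. access 40: HIT. Next use of 40: step 8. Cache: [40 61]
  6. access 13: MISS. Cache: [40 61 13]
  7. access 13: HIT. Next use of 13: step 9. Cache: [40 61 13]
  8. access 40: HIT. Next use of 40: step 10. Cache: [40 61 13]
  9. access 13: HIT. Next use of 13: step 12. Cache: [40 61 13]
  10. access 40: HIT. Next use of 40: step 11. Cache: [40 61 13]
  11. access 40: HIT. Next use of 40: step 13. Cache: [40 61 13]
  12. access 13: HIT. Next use of 13: step 14. Cache: [40 61 13]
  13. access 40: HIT. Next use of 40: step 17. Cache: [40 61 13]
  14. access 13: HIT. Next use of 13: never. Cache: [40 61 13]
  15. access 61: HIT. Next use of 61: step 16. Cache: [40 61 13]
  16. access 61: HIT. Next use of 61: never. Cache: [40 61 13]
  17. access 40: HIT. Next use of 40: step 19. Cache: [40 61 13]
  18. access 74: MISS, evict 61 (next use: never). Cache: [40 13 74]
  19. access 40: HIT. Next use of 40: never. Cache: [40 13 74]
Total: 15 hits, 4 misses, 1 evictions

Answer: 1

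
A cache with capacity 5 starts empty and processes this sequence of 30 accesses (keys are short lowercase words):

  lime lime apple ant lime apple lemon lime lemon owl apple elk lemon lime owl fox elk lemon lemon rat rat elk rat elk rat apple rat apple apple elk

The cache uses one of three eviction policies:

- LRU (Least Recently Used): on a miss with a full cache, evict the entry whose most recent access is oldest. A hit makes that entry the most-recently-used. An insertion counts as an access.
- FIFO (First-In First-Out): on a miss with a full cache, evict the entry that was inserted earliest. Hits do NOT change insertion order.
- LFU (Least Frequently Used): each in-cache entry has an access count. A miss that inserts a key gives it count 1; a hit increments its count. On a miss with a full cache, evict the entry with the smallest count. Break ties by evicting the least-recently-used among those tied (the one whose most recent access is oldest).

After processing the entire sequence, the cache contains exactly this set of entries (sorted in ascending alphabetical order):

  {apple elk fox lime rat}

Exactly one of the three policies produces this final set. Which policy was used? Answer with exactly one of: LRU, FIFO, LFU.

Answer: FIFO

Derivation:
Simulating under each policy and comparing final sets:
  LRU: final set = {apple elk fox lemon rat} -> differs
  FIFO: final set = {apple elk fox lime rat} -> MATCHES target
  LFU: final set = {apple elk lemon lime rat} -> differs
Only FIFO produces the target set.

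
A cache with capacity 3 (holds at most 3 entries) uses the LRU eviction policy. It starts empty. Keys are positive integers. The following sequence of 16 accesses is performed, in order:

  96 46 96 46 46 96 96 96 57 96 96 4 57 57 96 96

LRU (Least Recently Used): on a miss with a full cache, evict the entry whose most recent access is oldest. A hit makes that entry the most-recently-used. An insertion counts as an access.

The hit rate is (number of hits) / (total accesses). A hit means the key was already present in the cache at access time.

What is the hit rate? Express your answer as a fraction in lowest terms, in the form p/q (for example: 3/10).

LRU simulation (capacity=3):
  1. access 96: MISS. Cache (LRU->MRU): [96]
  2. access 46: MISS. Cache (LRU->MRU): [96 46]
  3. access 96: HIT. Cache (LRU->MRU): [46 96]
  4. access 46: HIT. Cache (LRU->MRU): [96 46]
  5. access 46: HIT. Cache (LRU->MRU): [96 46]
  6. access 96: HIT. Cache (LRU->MRU): [46 96]
  7. access 96: HIT. Cache (LRU->MRU): [46 96]
  8. access 96: HIT. Cache (LRU->MRU): [46 96]
  9. access 57: MISS. Cache (LRU->MRU): [46 96 57]
  10. access 96: HIT. Cache (LRU->MRU): [46 57 96]
  11. access 96: HIT. Cache (LRU->MRU): [46 57 96]
  12. access 4: MISS, evict 46. Cache (LRU->MRU): [57 96 4]
  13. access 57: HIT. Cache (LRU->MRU): [96 4 57]
  14. access 57: HIT. Cache (LRU->MRU): [96 4 57]
  15. access 96: HIT. Cache (LRU->MRU): [4 57 96]
  16. access 96: HIT. Cache (LRU->MRU): [4 57 96]
Total: 12 hits, 4 misses, 1 evictions

Hit rate = 12/16 = 3/4

Answer: 3/4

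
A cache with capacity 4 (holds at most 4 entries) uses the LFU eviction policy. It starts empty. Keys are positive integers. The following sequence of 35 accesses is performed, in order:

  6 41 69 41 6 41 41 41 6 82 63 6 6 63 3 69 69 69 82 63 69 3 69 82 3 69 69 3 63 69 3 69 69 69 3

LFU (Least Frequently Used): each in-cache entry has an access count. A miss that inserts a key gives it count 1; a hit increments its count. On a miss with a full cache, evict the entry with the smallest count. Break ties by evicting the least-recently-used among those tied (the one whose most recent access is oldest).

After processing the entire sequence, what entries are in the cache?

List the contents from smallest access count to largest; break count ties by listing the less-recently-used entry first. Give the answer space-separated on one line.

LFU simulation (capacity=4):
  1. access 6: MISS. Cache: [6(c=1)]
  2. access 41: MISS. Cache: [6(c=1) 41(c=1)]
  3. access 69: MISS. Cache: [6(c=1) 41(c=1) 69(c=1)]
  4. access 41: HIT, count now 2. Cache: [6(c=1) 69(c=1) 41(c=2)]
  5. access 6: HIT, count now 2. Cache: [69(c=1) 41(c=2) 6(c=2)]
  6. access 41: HIT, count now 3. Cache: [69(c=1) 6(c=2) 41(c=3)]
  7. access 41: HIT, count now 4. Cache: [69(c=1) 6(c=2) 41(c=4)]
  8. access 41: HIT, count now 5. Cache: [69(c=1) 6(c=2) 41(c=5)]
  9. access 6: HIT, count now 3. Cache: [69(c=1) 6(c=3) 41(c=5)]
  10. access 82: MISS. Cache: [69(c=1) 82(c=1) 6(c=3) 41(c=5)]
  11. access 63: MISS, evict 69(c=1). Cache: [82(c=1) 63(c=1) 6(c=3) 41(c=5)]
  12. access 6: HIT, count now 4. Cache: [82(c=1) 63(c=1) 6(c=4) 41(c=5)]
  13. access 6: HIT, count now 5. Cache: [82(c=1) 63(c=1) 41(c=5) 6(c=5)]
  14. access 63: HIT, count now 2. Cache: [82(c=1) 63(c=2) 41(c=5) 6(c=5)]
  15. access 3: MISS, evict 82(c=1). Cache: [3(c=1) 63(c=2) 41(c=5) 6(c=5)]
  16. access 69: MISS, evict 3(c=1). Cache: [69(c=1) 63(c=2) 41(c=5) 6(c=5)]
  17. access 69: HIT, count now 2. Cache: [63(c=2) 69(c=2) 41(c=5) 6(c=5)]
  18. access 69: HIT, count now 3. Cache: [63(c=2) 69(c=3) 41(c=5) 6(c=5)]
  19. access 82: MISS, evict 63(c=2). Cache: [82(c=1) 69(c=3) 41(c=5) 6(c=5)]
  20. access 63: MISS, evict 82(c=1). Cache: [63(c=1) 69(c=3) 41(c=5) 6(c=5)]
  21. access 69: HIT, count now 4. Cache: [63(c=1) 69(c=4) 41(c=5) 6(c=5)]
  22. access 3: MISS, evict 63(c=1). Cache: [3(c=1) 69(c=4) 41(c=5) 6(c=5)]
  23. access 69: HIT, count now 5. Cache: [3(c=1) 41(c=5) 6(c=5) 69(c=5)]
  24. access 82: MISS, evict 3(c=1). Cache: [82(c=1) 41(c=5) 6(c=5) 69(c=5)]
  25. access 3: MISS, evict 82(c=1). Cache: [3(c=1) 41(c=5) 6(c=5) 69(c=5)]
  26. access 69: HIT, count now 6. Cache: [3(c=1) 41(c=5) 6(c=5) 69(c=6)]
  27. access 69: HIT, count now 7. Cache: [3(c=1) 41(c=5) 6(c=5) 69(c=7)]
  28. access 3: HIT, count now 2. Cache: [3(c=2) 41(c=5) 6(c=5) 69(c=7)]
  29. access 63: MISS, evict 3(c=2). Cache: [63(c=1) 41(c=5) 6(c=5) 69(c=7)]
  30. access 69: HIT, count now 8. Cache: [63(c=1) 41(c=5) 6(c=5) 69(c=8)]
  31. access 3: MISS, evict 63(c=1). Cache: [3(c=1) 41(c=5) 6(c=5) 69(c=8)]
  32. access 69: HIT, count now 9. Cache: [3(c=1) 41(c=5) 6(c=5) 69(c=9)]
  33. access 69: HIT, count now 10. Cache: [3(c=1) 41(c=5) 6(c=5) 69(c=10)]
  34. access 69: HIT, count now 11. Cache: [3(c=1) 41(c=5) 6(c=5) 69(c=11)]
  35. access 3: HIT, count now 2. Cache: [3(c=2) 41(c=5) 6(c=5) 69(c=11)]
Total: 21 hits, 14 misses, 10 evictions

Answer: 3 41 6 69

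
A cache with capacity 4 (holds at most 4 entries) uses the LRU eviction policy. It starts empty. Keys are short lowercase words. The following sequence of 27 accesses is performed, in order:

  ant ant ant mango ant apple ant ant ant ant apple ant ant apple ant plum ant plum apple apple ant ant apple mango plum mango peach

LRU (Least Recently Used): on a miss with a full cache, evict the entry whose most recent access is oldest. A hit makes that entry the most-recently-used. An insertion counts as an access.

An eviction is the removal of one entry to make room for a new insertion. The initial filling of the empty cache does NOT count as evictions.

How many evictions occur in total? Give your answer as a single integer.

Answer: 1

Derivation:
LRU simulation (capacity=4):
  1. access ant: MISS. Cache (LRU->MRU): [ant]
  2. access ant: HIT. Cache (LRU->MRU): [ant]
  3. access ant: HIT. Cache (LRU->MRU): [ant]
  4. access mango: MISS. Cache (LRU->MRU): [ant mango]
  5. access ant: HIT. Cache (LRU->MRU): [mango ant]
  6. access apple: MISS. Cache (LRU->MRU): [mango ant apple]
  7. access ant: HIT. Cache (LRU->MRU): [mango apple ant]
  8. access ant: HIT. Cache (LRU->MRU): [mango apple ant]
  9. access ant: HIT. Cache (LRU->MRU): [mango apple ant]
  10. access ant: HIT. Cache (LRU->MRU): [mango apple ant]
  11. access apple: HIT. Cache (LRU->MRU): [mango ant apple]
  12. access ant: HIT. Cache (LRU->MRU): [mango apple ant]
  13. access ant: HIT. Cache (LRU->MRU): [mango apple ant]
  14. access apple: HIT. Cache (LRU->MRU): [mango ant apple]
  15. access ant: HIT. Cache (LRU->MRU): [mango apple ant]
  16. access plum: MISS. Cache (LRU->MRU): [mango apple ant plum]
  17. access ant: HIT. Cache (LRU->MRU): [mango apple plum ant]
  18. access plum: HIT. Cache (LRU->MRU): [mango apple ant plum]
  19. access apple: HIT. Cache (LRU->MRU): [mango ant plum apple]
  20. access apple: HIT. Cache (LRU->MRU): [mango ant plum apple]
  21. access ant: HIT. Cache (LRU->MRU): [mango plum apple ant]
  22. access ant: HIT. Cache (LRU->MRU): [mango plum apple ant]
  23. access apple: HIT. Cache (LRU->MRU): [mango plum ant apple]
  24. access mango: HIT. Cache (LRU->MRU): [plum ant apple mango]
  25. access plum: HIT. Cache (LRU->MRU): [ant apple mango plum]
  26. access mango: HIT. Cache (LRU->MRU): [ant apple plum mango]
  27. access peach: MISS, evict ant. Cache (LRU->MRU): [apple plum mango peach]
Total: 22 hits, 5 misses, 1 evictions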